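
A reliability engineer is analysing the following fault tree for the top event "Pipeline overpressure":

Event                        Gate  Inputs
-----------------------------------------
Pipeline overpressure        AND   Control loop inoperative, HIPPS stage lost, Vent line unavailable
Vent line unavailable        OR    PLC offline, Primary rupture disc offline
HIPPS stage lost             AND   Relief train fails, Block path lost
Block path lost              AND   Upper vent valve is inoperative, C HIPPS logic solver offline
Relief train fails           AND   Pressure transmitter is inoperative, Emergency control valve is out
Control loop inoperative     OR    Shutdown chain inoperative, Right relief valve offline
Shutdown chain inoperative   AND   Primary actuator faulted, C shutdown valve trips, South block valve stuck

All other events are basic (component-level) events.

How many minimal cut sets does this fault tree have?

Shutdown chain inoperative [AND]: one cut set from each child combined → 1 × 1 × 1 = 1 cut set(s).
Control loop inoperative [OR]: union of children's cut sets → 2 cut set(s).
Relief train fails [AND]: one cut set from each child combined → 1 × 1 = 1 cut set(s).
Block path lost [AND]: one cut set from each child combined → 1 × 1 = 1 cut set(s).
HIPPS stage lost [AND]: one cut set from each child combined → 1 × 1 = 1 cut set(s).
Vent line unavailable [OR]: union of children's cut sets → 2 cut set(s).
Pipeline overpressure [AND]: one cut set from each child combined → 2 × 1 × 2 = 4 cut set(s).
Minimal cut sets: {C HIPPS logic solver offline, C shutdown valve trips, Emergency control valve is out, PLC offline, Pressure transmitter is inoperative, Primary actuator faulted, South block valve stuck, Upper vent valve is inoperative}; {C HIPPS logic solver offline, C shutdown valve trips, Emergency control valve is out, Pressure transmitter is inoperative, Primary actuator faulted, Primary rupture disc offline, South block valve stuck, Upper vent valve is inoperative}; {C HIPPS logic solver offline, Emergency control valve is out, PLC offline, Pressure transmitter is inoperative, Right relief valve offline, Upper vent valve is inoperative}; {C HIPPS logic solver offline, Emergency control valve is out, Pressure transmitter is inoperative, Primary rupture disc offline, Right relief valve offline, Upper vent valve is inoperative}.

4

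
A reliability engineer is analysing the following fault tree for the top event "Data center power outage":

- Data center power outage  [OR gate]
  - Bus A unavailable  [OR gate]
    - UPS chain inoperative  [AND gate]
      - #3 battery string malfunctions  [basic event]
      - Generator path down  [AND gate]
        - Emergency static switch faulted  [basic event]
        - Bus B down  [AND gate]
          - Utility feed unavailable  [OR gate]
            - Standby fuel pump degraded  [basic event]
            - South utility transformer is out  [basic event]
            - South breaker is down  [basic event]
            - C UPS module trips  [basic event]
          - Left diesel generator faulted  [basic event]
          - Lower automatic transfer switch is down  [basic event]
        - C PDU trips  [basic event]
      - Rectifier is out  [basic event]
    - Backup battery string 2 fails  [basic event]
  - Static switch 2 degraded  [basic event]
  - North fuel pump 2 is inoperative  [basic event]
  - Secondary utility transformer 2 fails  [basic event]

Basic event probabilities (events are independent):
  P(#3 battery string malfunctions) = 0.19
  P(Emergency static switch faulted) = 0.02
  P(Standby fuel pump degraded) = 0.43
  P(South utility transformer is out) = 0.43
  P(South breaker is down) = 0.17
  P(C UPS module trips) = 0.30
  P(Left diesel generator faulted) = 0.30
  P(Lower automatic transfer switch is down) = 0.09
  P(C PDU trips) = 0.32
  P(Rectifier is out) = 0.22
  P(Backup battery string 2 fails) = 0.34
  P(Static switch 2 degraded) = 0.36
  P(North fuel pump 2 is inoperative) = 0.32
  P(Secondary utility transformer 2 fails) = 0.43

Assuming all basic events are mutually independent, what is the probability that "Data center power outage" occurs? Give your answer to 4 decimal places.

0.8363

P(Utility feed unavailable) [OR] = 1 − (1−0.43) × (1−0.43) × (1−0.17) × (1−0.30) = 0.811233
P(Bus B down) [AND] = 0.811233 × 0.30 × 0.09 = 0.021903
P(Generator path down) [AND] = 0.02 × 0.021903 × 0.32 = 0.000140
P(UPS chain inoperative) [AND] = 0.19 × 0.000140 × 0.22 = 0.000006
P(Bus A unavailable) [OR] = 1 − (1−0.000006) × (1−0.34) = 0.340004
P(Data center power outage) [OR] = 1 − (1−0.340004) × (1−0.36) × (1−0.32) × (1−0.43) = 0.836279
Rounded to 4 decimal places: P(Data center power outage) ≈ 0.8363.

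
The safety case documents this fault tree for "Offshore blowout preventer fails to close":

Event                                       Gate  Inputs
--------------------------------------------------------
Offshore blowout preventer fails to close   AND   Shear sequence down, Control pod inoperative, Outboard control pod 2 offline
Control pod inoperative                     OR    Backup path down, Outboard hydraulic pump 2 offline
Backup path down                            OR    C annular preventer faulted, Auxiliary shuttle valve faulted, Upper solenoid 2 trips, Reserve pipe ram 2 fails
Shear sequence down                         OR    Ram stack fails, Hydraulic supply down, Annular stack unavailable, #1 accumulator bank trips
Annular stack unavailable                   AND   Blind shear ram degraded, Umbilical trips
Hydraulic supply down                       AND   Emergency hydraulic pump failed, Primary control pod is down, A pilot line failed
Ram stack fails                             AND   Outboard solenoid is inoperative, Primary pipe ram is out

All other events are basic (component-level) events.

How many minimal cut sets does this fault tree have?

Ram stack fails [AND]: one cut set from each child combined → 1 × 1 = 1 cut set(s).
Hydraulic supply down [AND]: one cut set from each child combined → 1 × 1 × 1 = 1 cut set(s).
Annular stack unavailable [AND]: one cut set from each child combined → 1 × 1 = 1 cut set(s).
Shear sequence down [OR]: union of children's cut sets → 4 cut set(s).
Backup path down [OR]: union of children's cut sets → 4 cut set(s).
Control pod inoperative [OR]: union of children's cut sets → 5 cut set(s).
Offshore blowout preventer fails to close [AND]: one cut set from each child combined → 4 × 5 × 1 = 20 cut set(s).

20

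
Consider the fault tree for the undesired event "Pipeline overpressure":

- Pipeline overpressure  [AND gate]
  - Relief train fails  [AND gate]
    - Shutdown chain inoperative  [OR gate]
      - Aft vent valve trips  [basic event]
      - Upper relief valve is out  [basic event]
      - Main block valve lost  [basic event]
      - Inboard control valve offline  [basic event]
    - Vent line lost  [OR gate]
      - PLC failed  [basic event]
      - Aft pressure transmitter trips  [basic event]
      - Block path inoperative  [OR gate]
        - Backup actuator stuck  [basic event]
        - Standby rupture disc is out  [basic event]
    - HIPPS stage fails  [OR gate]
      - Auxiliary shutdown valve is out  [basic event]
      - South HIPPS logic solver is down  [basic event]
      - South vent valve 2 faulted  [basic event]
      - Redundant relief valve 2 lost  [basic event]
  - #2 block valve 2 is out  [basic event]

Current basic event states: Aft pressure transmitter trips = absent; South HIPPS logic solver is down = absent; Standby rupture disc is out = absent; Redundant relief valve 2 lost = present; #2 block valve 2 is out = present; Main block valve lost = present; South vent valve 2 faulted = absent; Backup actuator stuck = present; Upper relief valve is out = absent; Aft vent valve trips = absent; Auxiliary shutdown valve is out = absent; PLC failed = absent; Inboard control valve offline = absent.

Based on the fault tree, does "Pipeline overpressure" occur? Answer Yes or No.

Yes

Shutdown chain inoperative [OR]: Aft vent valve trips=not, Upper relief valve is out=not, Main block valve lost=occurs, Inboard control valve offline=not → at least one input occurs → occurs.
Block path inoperative [OR]: Backup actuator stuck=occurs, Standby rupture disc is out=not → at least one input occurs → occurs.
Vent line lost [OR]: PLC failed=not, Aft pressure transmitter trips=not, Block path inoperative=occurs → at least one input occurs → occurs.
HIPPS stage fails [OR]: Auxiliary shutdown valve is out=not, South HIPPS logic solver is down=not, South vent valve 2 faulted=not, Redundant relief valve 2 lost=occurs → at least one input occurs → occurs.
Relief train fails [AND]: Shutdown chain inoperative=occurs, Vent line lost=occurs, HIPPS stage fails=occurs → all inputs occur → occurs.
Pipeline overpressure [AND]: Relief train fails=occurs, #2 block valve 2 is out=occurs → all inputs occur → occurs.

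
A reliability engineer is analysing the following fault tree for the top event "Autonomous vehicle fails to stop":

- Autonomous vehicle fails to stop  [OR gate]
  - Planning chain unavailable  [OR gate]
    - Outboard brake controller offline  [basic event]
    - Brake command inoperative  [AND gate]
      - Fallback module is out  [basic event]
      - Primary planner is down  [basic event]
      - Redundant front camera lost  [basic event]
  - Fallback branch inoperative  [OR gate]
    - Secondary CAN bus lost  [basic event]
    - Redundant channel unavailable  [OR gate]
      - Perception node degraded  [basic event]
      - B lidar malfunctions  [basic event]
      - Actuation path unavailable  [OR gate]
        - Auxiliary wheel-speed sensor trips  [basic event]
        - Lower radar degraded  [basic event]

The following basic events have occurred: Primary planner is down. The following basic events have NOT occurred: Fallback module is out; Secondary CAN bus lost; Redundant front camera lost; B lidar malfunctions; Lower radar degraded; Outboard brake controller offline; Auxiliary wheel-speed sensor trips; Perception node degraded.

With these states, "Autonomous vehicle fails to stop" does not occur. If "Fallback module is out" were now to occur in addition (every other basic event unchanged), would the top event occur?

Counterfactual: set "Fallback module is out" to occurred.
Brake command inoperative [AND]: Fallback module is out=occurs, Primary planner is down=occurs, Redundant front camera lost=not → not all inputs occur → does not occur.
Planning chain unavailable [OR]: Outboard brake controller offline=not, Brake command inoperative=not → no input occurs → does not occur.
Actuation path unavailable [OR]: Auxiliary wheel-speed sensor trips=not, Lower radar degraded=not → no input occurs → does not occur.
Redundant channel unavailable [OR]: Perception node degraded=not, B lidar malfunctions=not, Actuation path unavailable=not → no input occurs → does not occur.
Fallback branch inoperative [OR]: Secondary CAN bus lost=not, Redundant channel unavailable=not → no input occurs → does not occur.
Autonomous vehicle fails to stop [OR]: Planning chain unavailable=not, Fallback branch inoperative=not → no input occurs → does not occur.

No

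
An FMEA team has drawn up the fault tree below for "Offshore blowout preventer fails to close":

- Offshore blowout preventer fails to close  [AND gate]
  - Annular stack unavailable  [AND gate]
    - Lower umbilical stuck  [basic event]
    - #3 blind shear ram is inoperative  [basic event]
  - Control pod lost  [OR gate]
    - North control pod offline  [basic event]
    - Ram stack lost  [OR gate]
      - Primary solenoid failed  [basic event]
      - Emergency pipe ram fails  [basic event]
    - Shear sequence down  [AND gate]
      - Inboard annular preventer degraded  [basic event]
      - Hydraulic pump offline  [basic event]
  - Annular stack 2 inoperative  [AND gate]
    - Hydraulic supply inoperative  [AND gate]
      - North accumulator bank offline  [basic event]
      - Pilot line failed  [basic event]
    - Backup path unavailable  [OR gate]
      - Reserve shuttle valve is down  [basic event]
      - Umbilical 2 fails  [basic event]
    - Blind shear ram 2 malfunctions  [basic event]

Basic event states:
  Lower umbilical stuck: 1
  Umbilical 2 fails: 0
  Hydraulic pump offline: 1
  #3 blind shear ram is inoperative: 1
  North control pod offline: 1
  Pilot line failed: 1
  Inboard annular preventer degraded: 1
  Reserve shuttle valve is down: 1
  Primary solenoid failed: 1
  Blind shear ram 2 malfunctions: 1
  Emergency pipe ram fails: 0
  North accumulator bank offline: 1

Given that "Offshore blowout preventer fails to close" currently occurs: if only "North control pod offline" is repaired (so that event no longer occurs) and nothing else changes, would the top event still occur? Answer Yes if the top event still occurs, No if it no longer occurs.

Yes

Counterfactual: set "North control pod offline" to not occurred.
Annular stack unavailable [AND]: Lower umbilical stuck=occurs, #3 blind shear ram is inoperative=occurs → all inputs occur → occurs.
Ram stack lost [OR]: Primary solenoid failed=occurs, Emergency pipe ram fails=not → at least one input occurs → occurs.
Shear sequence down [AND]: Inboard annular preventer degraded=occurs, Hydraulic pump offline=occurs → all inputs occur → occurs.
Control pod lost [OR]: North control pod offline=not, Ram stack lost=occurs, Shear sequence down=occurs → at least one input occurs → occurs.
Hydraulic supply inoperative [AND]: North accumulator bank offline=occurs, Pilot line failed=occurs → all inputs occur → occurs.
Backup path unavailable [OR]: Reserve shuttle valve is down=occurs, Umbilical 2 fails=not → at least one input occurs → occurs.
Annular stack 2 inoperative [AND]: Hydraulic supply inoperative=occurs, Backup path unavailable=occurs, Blind shear ram 2 malfunctions=occurs → all inputs occur → occurs.
Offshore blowout preventer fails to close [AND]: Annular stack unavailable=occurs, Control pod lost=occurs, Annular stack 2 inoperative=occurs → all inputs occur → occurs.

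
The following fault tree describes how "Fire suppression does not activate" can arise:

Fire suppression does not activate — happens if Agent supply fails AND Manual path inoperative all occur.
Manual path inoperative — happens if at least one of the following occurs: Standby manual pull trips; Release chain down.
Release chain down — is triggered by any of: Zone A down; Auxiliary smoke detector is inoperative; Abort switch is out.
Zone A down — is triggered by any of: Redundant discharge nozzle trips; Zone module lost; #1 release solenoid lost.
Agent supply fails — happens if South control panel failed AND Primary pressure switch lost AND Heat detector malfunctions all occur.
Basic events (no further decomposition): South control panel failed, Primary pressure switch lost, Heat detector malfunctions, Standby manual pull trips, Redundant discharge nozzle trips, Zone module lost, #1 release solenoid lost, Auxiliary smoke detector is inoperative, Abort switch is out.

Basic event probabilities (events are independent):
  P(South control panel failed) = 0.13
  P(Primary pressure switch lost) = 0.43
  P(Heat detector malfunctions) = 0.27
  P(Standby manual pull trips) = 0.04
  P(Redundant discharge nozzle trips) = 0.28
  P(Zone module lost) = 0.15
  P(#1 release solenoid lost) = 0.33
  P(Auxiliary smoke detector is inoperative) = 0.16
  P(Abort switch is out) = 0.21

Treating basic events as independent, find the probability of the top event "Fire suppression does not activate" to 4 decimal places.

P(Agent supply fails) [AND] = 0.13 × 0.43 × 0.27 = 0.015093
P(Zone A down) [OR] = 1 − (1−0.28) × (1−0.15) × (1−0.33) = 0.589960
P(Release chain down) [OR] = 1 − (1−0.589960) × (1−0.16) × (1−0.21) = 0.727897
P(Manual path inoperative) [OR] = 1 − (1−0.04) × (1−0.727897) = 0.738781
P(Fire suppression does not activate) [AND] = 0.015093 × 0.738781 = 0.011150
Rounded to 4 decimal places: P(Fire suppression does not activate) ≈ 0.0112.

0.0112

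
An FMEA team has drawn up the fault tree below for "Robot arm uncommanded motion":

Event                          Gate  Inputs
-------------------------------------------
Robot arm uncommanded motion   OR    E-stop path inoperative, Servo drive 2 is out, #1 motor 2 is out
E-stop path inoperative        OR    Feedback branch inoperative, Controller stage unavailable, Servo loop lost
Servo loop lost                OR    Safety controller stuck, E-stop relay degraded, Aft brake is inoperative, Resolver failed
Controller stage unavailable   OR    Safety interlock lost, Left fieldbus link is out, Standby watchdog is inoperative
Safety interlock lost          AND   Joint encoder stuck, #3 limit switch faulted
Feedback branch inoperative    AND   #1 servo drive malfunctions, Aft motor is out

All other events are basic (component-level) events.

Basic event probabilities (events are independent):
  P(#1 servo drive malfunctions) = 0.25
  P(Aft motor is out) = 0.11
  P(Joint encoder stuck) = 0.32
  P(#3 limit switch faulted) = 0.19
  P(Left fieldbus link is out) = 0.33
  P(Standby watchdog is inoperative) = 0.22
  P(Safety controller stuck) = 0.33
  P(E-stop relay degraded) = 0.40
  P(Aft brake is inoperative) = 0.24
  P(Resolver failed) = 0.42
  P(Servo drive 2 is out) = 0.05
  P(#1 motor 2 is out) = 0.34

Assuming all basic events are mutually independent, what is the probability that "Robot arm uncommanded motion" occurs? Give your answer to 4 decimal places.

0.9470

P(Feedback branch inoperative) [AND] = 0.25 × 0.11 = 0.027500
P(Safety interlock lost) [AND] = 0.32 × 0.19 = 0.060800
P(Controller stage unavailable) [OR] = 1 − (1−0.060800) × (1−0.33) × (1−0.22) = 0.509174
P(Servo loop lost) [OR] = 1 − (1−0.33) × (1−0.40) × (1−0.24) × (1−0.42) = 0.822798
P(E-stop path inoperative) [OR] = 1 − (1−0.027500) × (1−0.509174) × (1−0.822798) = 0.915416
P(Robot arm uncommanded motion) [OR] = 1 − (1−0.915416) × (1−0.05) × (1−0.34) = 0.946966
Rounded to 4 decimal places: P(Robot arm uncommanded motion) ≈ 0.9470.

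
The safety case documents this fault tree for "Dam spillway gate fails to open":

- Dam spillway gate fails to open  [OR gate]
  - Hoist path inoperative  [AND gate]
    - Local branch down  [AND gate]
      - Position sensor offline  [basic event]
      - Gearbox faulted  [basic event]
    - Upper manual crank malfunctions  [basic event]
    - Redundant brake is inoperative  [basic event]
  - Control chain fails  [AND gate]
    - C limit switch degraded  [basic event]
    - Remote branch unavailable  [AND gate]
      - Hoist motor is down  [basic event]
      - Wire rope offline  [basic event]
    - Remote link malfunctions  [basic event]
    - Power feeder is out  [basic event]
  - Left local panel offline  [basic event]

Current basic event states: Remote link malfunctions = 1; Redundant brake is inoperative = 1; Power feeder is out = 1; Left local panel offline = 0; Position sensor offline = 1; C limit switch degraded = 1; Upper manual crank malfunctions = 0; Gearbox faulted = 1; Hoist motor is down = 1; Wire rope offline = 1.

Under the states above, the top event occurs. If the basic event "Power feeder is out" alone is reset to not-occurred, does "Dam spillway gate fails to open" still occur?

No

Counterfactual: set "Power feeder is out" to not occurred.
Local branch down [AND]: Position sensor offline=occurs, Gearbox faulted=occurs → all inputs occur → occurs.
Hoist path inoperative [AND]: Local branch down=occurs, Upper manual crank malfunctions=not, Redundant brake is inoperative=occurs → not all inputs occur → does not occur.
Remote branch unavailable [AND]: Hoist motor is down=occurs, Wire rope offline=occurs → all inputs occur → occurs.
Control chain fails [AND]: C limit switch degraded=occurs, Remote branch unavailable=occurs, Remote link malfunctions=occurs, Power feeder is out=not → not all inputs occur → does not occur.
Dam spillway gate fails to open [OR]: Hoist path inoperative=not, Control chain fails=not, Left local panel offline=not → no input occurs → does not occur.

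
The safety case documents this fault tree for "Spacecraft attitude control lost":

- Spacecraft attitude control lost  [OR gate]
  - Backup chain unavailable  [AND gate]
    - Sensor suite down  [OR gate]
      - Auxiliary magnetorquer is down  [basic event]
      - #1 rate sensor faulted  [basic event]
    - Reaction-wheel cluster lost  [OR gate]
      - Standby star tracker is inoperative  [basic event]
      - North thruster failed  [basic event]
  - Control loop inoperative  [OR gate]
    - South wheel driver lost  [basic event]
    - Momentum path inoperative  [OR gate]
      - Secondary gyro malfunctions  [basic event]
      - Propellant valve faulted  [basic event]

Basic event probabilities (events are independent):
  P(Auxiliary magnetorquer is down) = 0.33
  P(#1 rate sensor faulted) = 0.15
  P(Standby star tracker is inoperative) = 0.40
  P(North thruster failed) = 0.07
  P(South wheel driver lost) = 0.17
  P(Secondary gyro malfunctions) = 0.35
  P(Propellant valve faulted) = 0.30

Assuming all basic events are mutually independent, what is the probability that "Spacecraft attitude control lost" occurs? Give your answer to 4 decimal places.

0.6942

P(Sensor suite down) [OR] = 1 − (1−0.33) × (1−0.15) = 0.430500
P(Reaction-wheel cluster lost) [OR] = 1 − (1−0.40) × (1−0.07) = 0.442000
P(Backup chain unavailable) [AND] = 0.430500 × 0.442000 = 0.190281
P(Momentum path inoperative) [OR] = 1 − (1−0.35) × (1−0.30) = 0.545000
P(Control loop inoperative) [OR] = 1 − (1−0.17) × (1−0.545000) = 0.622350
P(Spacecraft attitude control lost) [OR] = 1 − (1−0.190281) × (1−0.622350) = 0.694210
Rounded to 4 decimal places: P(Spacecraft attitude control lost) ≈ 0.6942.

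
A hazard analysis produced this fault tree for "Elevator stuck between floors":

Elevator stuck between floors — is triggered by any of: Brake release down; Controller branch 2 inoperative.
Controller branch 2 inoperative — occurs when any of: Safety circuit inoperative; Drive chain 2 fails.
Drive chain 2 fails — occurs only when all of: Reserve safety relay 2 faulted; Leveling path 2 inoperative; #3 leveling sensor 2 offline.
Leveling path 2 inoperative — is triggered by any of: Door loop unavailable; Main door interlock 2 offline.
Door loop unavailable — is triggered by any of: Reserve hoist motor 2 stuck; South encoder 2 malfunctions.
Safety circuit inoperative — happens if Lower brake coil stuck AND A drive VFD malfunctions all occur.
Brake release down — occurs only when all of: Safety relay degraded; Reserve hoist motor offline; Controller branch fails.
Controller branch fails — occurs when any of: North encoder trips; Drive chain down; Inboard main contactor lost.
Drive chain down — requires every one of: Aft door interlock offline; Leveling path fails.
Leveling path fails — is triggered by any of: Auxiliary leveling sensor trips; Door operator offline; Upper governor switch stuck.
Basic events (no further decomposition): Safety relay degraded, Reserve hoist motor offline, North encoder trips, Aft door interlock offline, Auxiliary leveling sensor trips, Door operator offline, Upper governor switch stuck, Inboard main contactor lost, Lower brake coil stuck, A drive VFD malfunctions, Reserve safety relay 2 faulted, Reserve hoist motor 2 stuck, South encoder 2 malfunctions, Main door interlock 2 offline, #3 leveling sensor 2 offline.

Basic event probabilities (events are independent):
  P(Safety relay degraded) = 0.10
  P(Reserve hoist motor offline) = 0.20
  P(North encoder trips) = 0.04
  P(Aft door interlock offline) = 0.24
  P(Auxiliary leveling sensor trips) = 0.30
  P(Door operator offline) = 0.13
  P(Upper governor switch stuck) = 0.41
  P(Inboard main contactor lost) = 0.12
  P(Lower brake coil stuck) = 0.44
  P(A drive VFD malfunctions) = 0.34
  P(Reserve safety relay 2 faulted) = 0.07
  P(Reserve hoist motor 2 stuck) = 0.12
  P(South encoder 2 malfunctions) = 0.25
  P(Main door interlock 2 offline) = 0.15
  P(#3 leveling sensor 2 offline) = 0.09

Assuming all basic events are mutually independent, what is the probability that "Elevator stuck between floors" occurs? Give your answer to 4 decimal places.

0.1568

P(Leveling path fails) [OR] = 1 − (1−0.30) × (1−0.13) × (1−0.41) = 0.640690
P(Drive chain down) [AND] = 0.24 × 0.640690 = 0.153766
P(Controller branch fails) [OR] = 1 − (1−0.04) × (1−0.153766) × (1−0.12) = 0.285102
P(Brake release down) [AND] = 0.10 × 0.20 × 0.285102 = 0.005702
P(Safety circuit inoperative) [AND] = 0.44 × 0.34 = 0.149600
P(Door loop unavailable) [OR] = 1 − (1−0.12) × (1−0.25) = 0.340000
P(Leveling path 2 inoperative) [OR] = 1 − (1−0.340000) × (1−0.15) = 0.439000
P(Drive chain 2 fails) [AND] = 0.07 × 0.439000 × 0.09 = 0.002766
P(Controller branch 2 inoperative) [OR] = 1 − (1−0.149600) × (1−0.002766) = 0.151952
P(Elevator stuck between floors) [OR] = 1 − (1−0.005702) × (1−0.151952) = 0.156788
Rounded to 4 decimal places: P(Elevator stuck between floors) ≈ 0.1568.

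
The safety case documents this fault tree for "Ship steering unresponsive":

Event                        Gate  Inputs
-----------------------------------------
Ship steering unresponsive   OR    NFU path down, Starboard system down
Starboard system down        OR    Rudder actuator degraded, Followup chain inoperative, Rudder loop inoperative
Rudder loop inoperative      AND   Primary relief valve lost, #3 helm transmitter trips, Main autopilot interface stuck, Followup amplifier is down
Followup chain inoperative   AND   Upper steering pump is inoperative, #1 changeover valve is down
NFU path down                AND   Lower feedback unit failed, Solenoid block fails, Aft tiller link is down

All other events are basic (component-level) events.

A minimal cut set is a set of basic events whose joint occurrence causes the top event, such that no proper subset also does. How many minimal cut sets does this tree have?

NFU path down [AND]: one cut set from each child combined → 1 × 1 × 1 = 1 cut set(s).
Followup chain inoperative [AND]: one cut set from each child combined → 1 × 1 = 1 cut set(s).
Rudder loop inoperative [AND]: one cut set from each child combined → 1 × 1 × 1 × 1 = 1 cut set(s).
Starboard system down [OR]: union of children's cut sets → 3 cut set(s).
Ship steering unresponsive [OR]: union of children's cut sets → 4 cut set(s).
Minimal cut sets: {Aft tiller link is down, Lower feedback unit failed, Solenoid block fails}; {Rudder actuator degraded}; {#1 changeover valve is down, Upper steering pump is inoperative}; {#3 helm transmitter trips, Followup amplifier is down, Main autopilot interface stuck, Primary relief valve lost}.

4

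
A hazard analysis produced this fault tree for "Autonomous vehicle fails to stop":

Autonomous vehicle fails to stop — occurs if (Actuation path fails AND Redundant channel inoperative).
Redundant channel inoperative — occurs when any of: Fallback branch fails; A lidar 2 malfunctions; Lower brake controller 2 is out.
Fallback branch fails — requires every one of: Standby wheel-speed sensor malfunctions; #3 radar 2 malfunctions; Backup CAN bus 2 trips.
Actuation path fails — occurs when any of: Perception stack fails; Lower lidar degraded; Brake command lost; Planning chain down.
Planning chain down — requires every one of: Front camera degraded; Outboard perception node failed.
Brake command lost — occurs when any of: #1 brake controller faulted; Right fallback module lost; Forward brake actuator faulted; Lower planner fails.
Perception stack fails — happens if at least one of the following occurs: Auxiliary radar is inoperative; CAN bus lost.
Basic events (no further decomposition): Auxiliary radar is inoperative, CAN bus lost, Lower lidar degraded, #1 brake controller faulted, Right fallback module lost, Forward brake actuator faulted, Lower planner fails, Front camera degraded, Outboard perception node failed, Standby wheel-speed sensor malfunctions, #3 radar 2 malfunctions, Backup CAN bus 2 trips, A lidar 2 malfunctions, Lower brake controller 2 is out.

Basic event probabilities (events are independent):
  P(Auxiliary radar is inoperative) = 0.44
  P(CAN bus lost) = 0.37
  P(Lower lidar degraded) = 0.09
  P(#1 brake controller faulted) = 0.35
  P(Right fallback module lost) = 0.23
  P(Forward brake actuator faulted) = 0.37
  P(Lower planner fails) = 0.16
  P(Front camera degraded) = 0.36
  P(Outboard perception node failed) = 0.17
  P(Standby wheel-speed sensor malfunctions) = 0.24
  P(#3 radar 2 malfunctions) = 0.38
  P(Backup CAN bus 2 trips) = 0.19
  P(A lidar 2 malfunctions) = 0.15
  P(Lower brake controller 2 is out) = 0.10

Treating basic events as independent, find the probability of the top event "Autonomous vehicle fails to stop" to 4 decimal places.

0.2284

P(Perception stack fails) [OR] = 1 − (1−0.44) × (1−0.37) = 0.647200
P(Brake command lost) [OR] = 1 − (1−0.35) × (1−0.23) × (1−0.37) × (1−0.16) = 0.735135
P(Planning chain down) [AND] = 0.36 × 0.17 = 0.061200
P(Actuation path fails) [OR] = 1 − (1−0.647200) × (1−0.09) × (1−0.735135) × (1−0.061200) = 0.920170
P(Fallback branch fails) [AND] = 0.24 × 0.38 × 0.19 = 0.017328
P(Redundant channel inoperative) [OR] = 1 − (1−0.017328) × (1−0.15) × (1−0.10) = 0.248256
P(Autonomous vehicle fails to stop) [AND] = 0.920170 × 0.248256 = 0.228438
Rounded to 4 decimal places: P(Autonomous vehicle fails to stop) ≈ 0.2284.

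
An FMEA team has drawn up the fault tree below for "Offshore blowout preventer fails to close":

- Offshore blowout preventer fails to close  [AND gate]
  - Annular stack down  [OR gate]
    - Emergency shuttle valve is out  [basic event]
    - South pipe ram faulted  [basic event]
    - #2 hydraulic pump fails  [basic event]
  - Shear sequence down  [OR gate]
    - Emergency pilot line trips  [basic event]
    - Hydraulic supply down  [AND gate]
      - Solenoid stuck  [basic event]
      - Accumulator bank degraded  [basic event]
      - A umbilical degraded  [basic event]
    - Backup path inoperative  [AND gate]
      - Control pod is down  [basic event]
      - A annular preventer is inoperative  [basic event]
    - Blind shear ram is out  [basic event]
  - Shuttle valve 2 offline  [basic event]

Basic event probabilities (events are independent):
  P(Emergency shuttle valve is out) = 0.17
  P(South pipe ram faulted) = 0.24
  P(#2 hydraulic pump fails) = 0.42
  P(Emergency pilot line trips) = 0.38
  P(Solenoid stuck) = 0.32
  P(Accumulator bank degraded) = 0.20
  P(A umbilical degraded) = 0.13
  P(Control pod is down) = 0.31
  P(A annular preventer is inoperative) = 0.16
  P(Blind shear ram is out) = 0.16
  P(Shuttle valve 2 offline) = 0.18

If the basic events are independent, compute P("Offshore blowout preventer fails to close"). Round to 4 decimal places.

P(Annular stack down) [OR] = 1 − (1−0.17) × (1−0.24) × (1−0.42) = 0.634136
P(Hydraulic supply down) [AND] = 0.32 × 0.20 × 0.13 = 0.008320
P(Backup path inoperative) [AND] = 0.31 × 0.16 = 0.049600
P(Shear sequence down) [OR] = 1 − (1−0.38) × (1−0.008320) × (1−0.049600) × (1−0.16) = 0.509150
P(Offshore blowout preventer fails to close) [AND] = 0.634136 × 0.509150 × 0.18 = 0.058117
Rounded to 4 decimal places: P(Offshore blowout preventer fails to close) ≈ 0.0581.

0.0581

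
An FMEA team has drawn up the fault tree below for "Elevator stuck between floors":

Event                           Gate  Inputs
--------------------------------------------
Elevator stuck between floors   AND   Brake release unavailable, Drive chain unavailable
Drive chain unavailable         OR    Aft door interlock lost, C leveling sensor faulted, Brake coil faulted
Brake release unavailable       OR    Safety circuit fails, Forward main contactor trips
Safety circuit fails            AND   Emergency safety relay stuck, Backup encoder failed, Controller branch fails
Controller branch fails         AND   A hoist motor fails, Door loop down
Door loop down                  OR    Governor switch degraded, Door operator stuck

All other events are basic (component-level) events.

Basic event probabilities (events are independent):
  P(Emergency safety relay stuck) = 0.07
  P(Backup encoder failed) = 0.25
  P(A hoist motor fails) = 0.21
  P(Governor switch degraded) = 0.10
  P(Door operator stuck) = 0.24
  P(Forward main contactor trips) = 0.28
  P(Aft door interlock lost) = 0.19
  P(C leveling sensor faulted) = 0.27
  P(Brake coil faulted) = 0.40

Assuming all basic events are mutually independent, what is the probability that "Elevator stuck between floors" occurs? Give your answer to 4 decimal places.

0.1812

P(Door loop down) [OR] = 1 − (1−0.10) × (1−0.24) = 0.316000
P(Controller branch fails) [AND] = 0.21 × 0.316000 = 0.066360
P(Safety circuit fails) [AND] = 0.07 × 0.25 × 0.066360 = 0.001161
P(Brake release unavailable) [OR] = 1 − (1−0.001161) × (1−0.28) = 0.280836
P(Drive chain unavailable) [OR] = 1 − (1−0.19) × (1−0.27) × (1−0.40) = 0.645220
P(Elevator stuck between floors) [AND] = 0.280836 × 0.645220 = 0.181201
Rounded to 4 decimal places: P(Elevator stuck between floors) ≈ 0.1812.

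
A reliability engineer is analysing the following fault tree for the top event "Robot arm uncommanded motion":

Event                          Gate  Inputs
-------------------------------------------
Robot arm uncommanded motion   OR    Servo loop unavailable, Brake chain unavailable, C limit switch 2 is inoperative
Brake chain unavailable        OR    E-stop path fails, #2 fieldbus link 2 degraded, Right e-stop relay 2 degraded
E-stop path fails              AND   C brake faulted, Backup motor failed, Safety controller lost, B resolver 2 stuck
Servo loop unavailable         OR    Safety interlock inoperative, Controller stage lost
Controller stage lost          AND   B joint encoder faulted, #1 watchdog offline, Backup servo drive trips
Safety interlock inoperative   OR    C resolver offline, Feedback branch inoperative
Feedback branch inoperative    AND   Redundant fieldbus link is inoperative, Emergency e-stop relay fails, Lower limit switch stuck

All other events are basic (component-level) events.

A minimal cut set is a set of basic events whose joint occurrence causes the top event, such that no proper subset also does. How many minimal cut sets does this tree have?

7

Feedback branch inoperative [AND]: one cut set from each child combined → 1 × 1 × 1 = 1 cut set(s).
Safety interlock inoperative [OR]: union of children's cut sets → 2 cut set(s).
Controller stage lost [AND]: one cut set from each child combined → 1 × 1 × 1 = 1 cut set(s).
Servo loop unavailable [OR]: union of children's cut sets → 3 cut set(s).
E-stop path fails [AND]: one cut set from each child combined → 1 × 1 × 1 × 1 = 1 cut set(s).
Brake chain unavailable [OR]: union of children's cut sets → 3 cut set(s).
Robot arm uncommanded motion [OR]: union of children's cut sets → 7 cut set(s).
Minimal cut sets: {C resolver offline}; {Emergency e-stop relay fails, Lower limit switch stuck, Redundant fieldbus link is inoperative}; {#1 watchdog offline, B joint encoder faulted, Backup servo drive trips}; {B resolver 2 stuck, Backup motor failed, C brake faulted, Safety controller lost}; {#2 fieldbus link 2 degraded}; {Right e-stop relay 2 degraded}; {C limit switch 2 is inoperative}.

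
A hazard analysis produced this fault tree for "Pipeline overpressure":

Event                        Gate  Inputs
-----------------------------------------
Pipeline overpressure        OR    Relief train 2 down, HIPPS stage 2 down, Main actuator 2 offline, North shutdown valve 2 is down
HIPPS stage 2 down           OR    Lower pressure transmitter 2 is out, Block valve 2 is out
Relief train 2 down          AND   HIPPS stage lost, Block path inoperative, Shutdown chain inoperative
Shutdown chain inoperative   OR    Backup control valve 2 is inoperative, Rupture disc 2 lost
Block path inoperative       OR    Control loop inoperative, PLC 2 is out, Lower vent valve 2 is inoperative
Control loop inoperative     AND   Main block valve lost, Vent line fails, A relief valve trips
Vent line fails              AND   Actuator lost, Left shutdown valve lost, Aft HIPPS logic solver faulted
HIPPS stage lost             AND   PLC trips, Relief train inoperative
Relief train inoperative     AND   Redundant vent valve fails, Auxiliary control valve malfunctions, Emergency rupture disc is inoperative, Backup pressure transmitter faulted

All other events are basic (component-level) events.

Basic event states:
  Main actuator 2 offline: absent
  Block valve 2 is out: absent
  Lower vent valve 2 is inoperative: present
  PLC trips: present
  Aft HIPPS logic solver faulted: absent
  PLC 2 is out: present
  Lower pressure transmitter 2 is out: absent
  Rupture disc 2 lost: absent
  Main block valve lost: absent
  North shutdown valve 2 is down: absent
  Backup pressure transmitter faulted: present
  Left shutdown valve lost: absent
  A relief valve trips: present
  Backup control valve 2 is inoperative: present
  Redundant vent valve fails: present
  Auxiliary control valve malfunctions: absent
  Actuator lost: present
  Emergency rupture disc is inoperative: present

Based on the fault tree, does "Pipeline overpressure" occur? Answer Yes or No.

No

Relief train inoperative [AND]: Redundant vent valve fails=occurs, Auxiliary control valve malfunctions=not, Emergency rupture disc is inoperative=occurs, Backup pressure transmitter faulted=occurs → not all inputs occur → does not occur.
HIPPS stage lost [AND]: PLC trips=occurs, Relief train inoperative=not → not all inputs occur → does not occur.
Vent line fails [AND]: Actuator lost=occurs, Left shutdown valve lost=not, Aft HIPPS logic solver faulted=not → not all inputs occur → does not occur.
Control loop inoperative [AND]: Main block valve lost=not, Vent line fails=not, A relief valve trips=occurs → not all inputs occur → does not occur.
Block path inoperative [OR]: Control loop inoperative=not, PLC 2 is out=occurs, Lower vent valve 2 is inoperative=occurs → at least one input occurs → occurs.
Shutdown chain inoperative [OR]: Backup control valve 2 is inoperative=occurs, Rupture disc 2 lost=not → at least one input occurs → occurs.
Relief train 2 down [AND]: HIPPS stage lost=not, Block path inoperative=occurs, Shutdown chain inoperative=occurs → not all inputs occur → does not occur.
HIPPS stage 2 down [OR]: Lower pressure transmitter 2 is out=not, Block valve 2 is out=not → no input occurs → does not occur.
Pipeline overpressure [OR]: Relief train 2 down=not, HIPPS stage 2 down=not, Main actuator 2 offline=not, North shutdown valve 2 is down=not → no input occurs → does not occur.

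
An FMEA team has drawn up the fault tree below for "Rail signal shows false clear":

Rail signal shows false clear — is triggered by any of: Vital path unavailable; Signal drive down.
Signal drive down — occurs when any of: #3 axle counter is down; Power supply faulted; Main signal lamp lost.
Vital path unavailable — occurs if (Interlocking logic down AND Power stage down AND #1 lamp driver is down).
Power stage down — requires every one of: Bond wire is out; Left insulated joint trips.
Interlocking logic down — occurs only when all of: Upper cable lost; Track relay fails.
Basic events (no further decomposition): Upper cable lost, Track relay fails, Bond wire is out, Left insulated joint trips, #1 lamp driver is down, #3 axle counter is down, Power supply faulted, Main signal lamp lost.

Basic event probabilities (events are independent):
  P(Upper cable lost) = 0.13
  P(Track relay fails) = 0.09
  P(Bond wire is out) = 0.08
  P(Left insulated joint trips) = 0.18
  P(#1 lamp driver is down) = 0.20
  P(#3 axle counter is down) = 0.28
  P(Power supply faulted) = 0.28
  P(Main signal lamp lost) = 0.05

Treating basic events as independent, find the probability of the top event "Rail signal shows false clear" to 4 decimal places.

P(Interlocking logic down) [AND] = 0.13 × 0.09 = 0.011700
P(Power stage down) [AND] = 0.08 × 0.18 = 0.014400
P(Vital path unavailable) [AND] = 0.011700 × 0.014400 × 0.20 = 0.000034
P(Signal drive down) [OR] = 1 − (1−0.28) × (1−0.28) × (1−0.05) = 0.507520
P(Rail signal shows false clear) [OR] = 1 − (1−0.000034) × (1−0.507520) = 0.507537
Rounded to 4 decimal places: P(Rail signal shows false clear) ≈ 0.5075.

0.5075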